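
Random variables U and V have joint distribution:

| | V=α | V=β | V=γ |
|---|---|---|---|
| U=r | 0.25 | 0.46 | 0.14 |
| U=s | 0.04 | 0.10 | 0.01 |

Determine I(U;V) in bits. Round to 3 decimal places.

Marginals: p(U) = (0.8500, 0.1500), p(V) = (0.2900, 0.5600, 0.1500).
I(U;V) = H(U) + H(V) − H(U,V).
H(U) = 0.6098, H(V) = 1.3969, H(U,V) = 1.9968.
I(U;V) = 0.6098 + 1.3969 − 1.9968 = 0.010 bits.

0.010 bits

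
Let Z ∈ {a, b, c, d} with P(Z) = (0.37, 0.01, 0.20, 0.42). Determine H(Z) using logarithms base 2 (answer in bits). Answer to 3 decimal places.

1.587 bits

H(Z) = −Σ p·log₂ p.
  −(0.37)·log₂(0.37) = 0.5307
  −(0.01)·log₂(0.01) = 0.0664
  −(0.20)·log₂(0.20) = 0.4644
  −(0.42)·log₂(0.42) = 0.5256
Sum: 0.5307 + 0.0664 + 0.4644 + 0.5256 = 1.587 bits.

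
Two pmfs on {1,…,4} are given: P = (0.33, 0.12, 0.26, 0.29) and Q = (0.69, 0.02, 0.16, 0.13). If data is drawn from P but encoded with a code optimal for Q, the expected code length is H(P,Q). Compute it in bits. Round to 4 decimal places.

H(P,Q) = −Σ p·log₂ q.
  −0.33·log₂(0.69) = 0.17666
  −0.12·log₂(0.02) = 0.67726
  −0.26·log₂(0.16) = 0.68740
  −0.29·log₂(0.13) = 0.85359
H(P,Q) = 2.3949 bits.

2.3949 bits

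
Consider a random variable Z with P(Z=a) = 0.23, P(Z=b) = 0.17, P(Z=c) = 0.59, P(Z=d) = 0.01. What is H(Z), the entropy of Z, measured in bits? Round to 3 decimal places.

H(Z) = −Σ p·log₂ p.
  −(0.23)·log₂(0.23) = 0.4877
  −(0.17)·log₂(0.17) = 0.4346
  −(0.59)·log₂(0.59) = 0.4491
  −(0.01)·log₂(0.01) = 0.0664
Sum: 0.4877 + 0.4346 + 0.4491 + 0.0664 = 1.438 bits.

1.438 bits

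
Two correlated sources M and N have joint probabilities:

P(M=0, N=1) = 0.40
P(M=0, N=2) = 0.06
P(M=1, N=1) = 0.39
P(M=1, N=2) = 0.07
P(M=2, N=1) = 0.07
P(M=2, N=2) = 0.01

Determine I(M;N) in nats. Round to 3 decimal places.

Marginals: p(M) = (0.4600, 0.4600, 0.0800), p(N) = (0.8600, 0.1400).
I(M;N) = Σ p(x,y)·ln[p(x,y)/(p(x)p(y))].
  (0,1): 0.40·ln(1.0111) = 0.0044
  (0,2): 0.06·ln(0.9317) = -0.0042
  (1,1): 0.39·ln(0.9858) = -0.0056
  (1,2): 0.07·ln(1.0870) = 0.0058
  (2,1): 0.07·ln(1.0174) = 0.0012
  (2,2): 0.01·ln(0.8929) = -0.0011
Sum = 0.001 nats.

0.001 nats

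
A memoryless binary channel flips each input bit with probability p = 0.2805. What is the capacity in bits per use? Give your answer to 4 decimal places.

0.1439 bits

Binary symmetric channel: C = 1 − h₂(ε) where h₂ is the binary entropy function.
h₂(0.2805) = −0.2805·log₂0.2805 − 0.7195·log₂0.7195 = 0.8561.
C = 1 − 0.8561 = 0.1439 bits per channel use.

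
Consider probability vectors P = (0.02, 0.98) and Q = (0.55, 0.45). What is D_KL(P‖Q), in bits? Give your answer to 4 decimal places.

1.0048 bits

D(P‖Q) = Σ p·log₂(p/q).
  0.02·log₂(0.02/0.55) = -0.09563
  0.98·log₂(0.98/0.45) = 1.10040
D(P‖Q) = 1.0048 bits.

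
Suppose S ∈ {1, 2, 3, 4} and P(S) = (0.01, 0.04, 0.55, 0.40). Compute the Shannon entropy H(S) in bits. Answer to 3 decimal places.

H(S) = −Σ p·log₂ p.
  −(0.01)·log₂(0.01) = 0.0664
  −(0.04)·log₂(0.04) = 0.1858
  −(0.55)·log₂(0.55) = 0.4744
  −(0.40)·log₂(0.40) = 0.5288
Sum: 0.0664 + 0.1858 + 0.4744 + 0.5288 = 1.255 bits.

1.255 bits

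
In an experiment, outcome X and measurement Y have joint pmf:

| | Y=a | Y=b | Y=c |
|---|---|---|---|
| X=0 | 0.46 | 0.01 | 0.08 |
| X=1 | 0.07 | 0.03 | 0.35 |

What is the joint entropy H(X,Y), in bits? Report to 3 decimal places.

H(X,Y) = −Σ p(x,y)·log₂ p(x,y) over all 6 cells.
  cell (0,a): −0.46·log₂0.46 = 0.5153
  cell (0,b): −0.01·log₂0.01 = 0.0664
  cell (0,c): −0.08·log₂0.08 = 0.2915
  cell (1,a): −0.07·log₂0.07 = 0.2686
  cell (1,b): −0.03·log₂0.03 = 0.1518
  cell (1,c): −0.35·log₂0.35 = 0.5301
Sum = 1.824 bits.

1.824 bits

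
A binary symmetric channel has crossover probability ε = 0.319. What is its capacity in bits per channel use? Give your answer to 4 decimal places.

Binary symmetric channel: C = 1 − h₂(ε) where h₂ is the binary entropy function.
h₂(0.319) = −0.319·log₂0.319 − 0.681·log₂0.681 = 0.9033.
C = 1 − 0.9033 = 0.0967 bits per channel use.

0.0967 bits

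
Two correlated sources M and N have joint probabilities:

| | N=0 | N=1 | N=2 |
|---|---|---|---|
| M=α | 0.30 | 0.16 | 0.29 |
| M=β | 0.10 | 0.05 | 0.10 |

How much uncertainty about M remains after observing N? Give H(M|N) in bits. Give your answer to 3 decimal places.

0.811 bits

Marginals: p(M) = (0.7500, 0.2500), p(N) = (0.4000, 0.2100, 0.3900).
H(M|N) = Σ p(N) · H(M|N=·).
  N=0: p=0.4000, H(M|N=0) = 0.8113
  N=1: p=0.2100, H(M|N=1) = 0.7919
  N=2: p=0.3900, H(M|N=2) = 0.8213
Weighted sum = 0.811 bits.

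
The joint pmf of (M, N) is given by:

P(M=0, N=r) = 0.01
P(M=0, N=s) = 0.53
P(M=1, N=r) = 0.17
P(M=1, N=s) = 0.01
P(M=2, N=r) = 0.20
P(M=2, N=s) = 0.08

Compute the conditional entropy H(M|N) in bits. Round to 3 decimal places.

0.851 bits

Chain rule: H(M|N) = H(M,N) − H(N).
Marginals: p(M) = (0.5400, 0.1800, 0.2800), p(N) = (0.3800, 0.6200).
H(M,N) = 1.8088 bits; H(N) = 0.9580 bits.
H(M|N) = 1.8088 − 0.9580 = 0.851 bits.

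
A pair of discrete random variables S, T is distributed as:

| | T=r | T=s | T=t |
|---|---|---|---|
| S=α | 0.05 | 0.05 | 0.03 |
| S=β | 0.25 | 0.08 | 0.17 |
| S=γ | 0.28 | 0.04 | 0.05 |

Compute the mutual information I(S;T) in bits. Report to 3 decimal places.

Marginals: p(S) = (0.1300, 0.5000, 0.3700), p(T) = (0.5800, 0.1700, 0.2500).
I(S;T) = H(S) + H(T) − H(S,T).
H(S) = 1.4134, H(T) = 1.3904, H(S,T) = 2.7261.
I(S;T) = 1.4134 + 1.3904 − 2.7261 = 0.078 bits.

0.078 bits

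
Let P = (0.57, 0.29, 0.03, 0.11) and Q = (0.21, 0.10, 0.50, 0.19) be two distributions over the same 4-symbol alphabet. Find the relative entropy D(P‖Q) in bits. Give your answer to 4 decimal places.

D(P‖Q) = Σ p·log₂(p/q).
  0.57·log₂(0.57/0.21) = 0.82113
  0.29·log₂(0.29/0.10) = 0.44546
  0.03·log₂(0.03/0.50) = -0.12177
  0.11·log₂(0.11/0.19) = -0.08673
D(P‖Q) = 1.0581 bits.

1.0581 bits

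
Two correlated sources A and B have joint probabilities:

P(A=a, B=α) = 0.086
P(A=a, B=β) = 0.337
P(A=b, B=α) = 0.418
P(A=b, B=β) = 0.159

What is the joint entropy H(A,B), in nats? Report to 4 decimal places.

1.2345 nats

H(A,B) = −Σ p(x,y)·ln p(x,y) over all 4 cells.
  cell (a,α): −0.086·ln0.086 = 0.21099
  cell (a,β): −0.337·ln0.337 = 0.36655
  cell (b,α): −0.418·ln0.418 = 0.36461
  cell (b,β): −0.159·ln0.159 = 0.29238
Sum = 1.2345 nats.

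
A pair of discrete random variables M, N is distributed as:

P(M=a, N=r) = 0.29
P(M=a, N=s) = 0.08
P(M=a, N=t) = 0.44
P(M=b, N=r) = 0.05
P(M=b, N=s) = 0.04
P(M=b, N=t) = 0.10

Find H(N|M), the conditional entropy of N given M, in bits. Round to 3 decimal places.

1.363 bits

Marginals: p(M) = (0.8100, 0.1900), p(N) = (0.3400, 0.1200, 0.5400).
H(N|M) = Σ p(M) · H(N|M=·).
  M=a: p=0.8100, H(N|M=a) = 1.3387
  M=b: p=0.1900, H(N|M=b) = 1.4675
Weighted sum = 1.363 bits.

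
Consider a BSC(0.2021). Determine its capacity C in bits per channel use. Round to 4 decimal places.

0.2739 bits

Binary symmetric channel: C = 1 − h₂(ε) where h₂ is the binary entropy function.
h₂(0.2021) = −0.2021·log₂0.2021 − 0.7979·log₂0.7979 = 0.7261.
C = 1 − 0.7261 = 0.2739 bits per channel use.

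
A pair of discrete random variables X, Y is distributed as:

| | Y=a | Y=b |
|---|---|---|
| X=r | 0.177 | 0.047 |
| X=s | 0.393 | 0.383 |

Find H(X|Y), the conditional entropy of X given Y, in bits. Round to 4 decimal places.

Marginals: p(X) = (0.2240, 0.7760), p(Y) = (0.5700, 0.4300).
H(X|Y) = Σ p(Y) · H(X|Y=·).
  Y=a: p=0.5700, H(X|Y=a) = 0.8938
  Y=b: p=0.4300, H(X|Y=b) = 0.4978
Weighted sum = 0.7235 bits.

0.7235 bits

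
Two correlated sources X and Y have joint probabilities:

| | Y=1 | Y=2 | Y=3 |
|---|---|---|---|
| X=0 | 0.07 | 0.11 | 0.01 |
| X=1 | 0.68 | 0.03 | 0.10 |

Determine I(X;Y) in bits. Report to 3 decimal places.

Marginals: p(X) = (0.1900, 0.8100), p(Y) = (0.7500, 0.1400, 0.1100).
I(X;Y) = Σ p(x,y)·log₂[p(x,y)/(p(x)p(y))].
  (0,1): 0.07·log₂(0.4912) = -0.0718
  (0,2): 0.11·log₂(4.1353) = 0.2253
  (0,3): 0.01·log₂(0.4785) = -0.0106
  (1,1): 0.68·log₂(1.1193) = 0.1106
  (1,2): 0.03·log₂(0.2646) = -0.0576
  (1,3): 0.10·log₂(1.1223) = 0.0167
Sum = 0.213 bits.

0.213 bits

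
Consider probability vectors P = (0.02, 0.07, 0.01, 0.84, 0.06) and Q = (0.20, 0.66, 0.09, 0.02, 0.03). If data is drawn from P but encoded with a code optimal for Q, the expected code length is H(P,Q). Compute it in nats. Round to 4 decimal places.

3.5818 nats

H(P,Q) = −Σ p·ln q.
  −0.02·ln(0.20) = 0.03219
  −0.07·ln(0.66) = 0.02909
  −0.01·ln(0.09) = 0.02408
  −0.84·ln(0.02) = 3.28610
  −0.06·ln(0.03) = 0.21039
H(P,Q) = 3.5818 nats.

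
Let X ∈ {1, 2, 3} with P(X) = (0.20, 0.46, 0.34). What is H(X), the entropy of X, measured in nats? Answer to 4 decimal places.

1.0459 nats

H(X) = −Σ p·ln p.
  −(0.20)·ln(0.20) = 0.32189
  −(0.46)·ln(0.46) = 0.35720
  −(0.34)·ln(0.34) = 0.36680
Sum: 0.32189 + 0.35720 + 0.36680 = 1.0459 nats.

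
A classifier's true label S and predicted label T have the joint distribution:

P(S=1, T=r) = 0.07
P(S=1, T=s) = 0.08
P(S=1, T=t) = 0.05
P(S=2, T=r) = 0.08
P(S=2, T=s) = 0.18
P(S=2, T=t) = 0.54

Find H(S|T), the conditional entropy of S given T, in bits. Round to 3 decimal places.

Marginals: p(S) = (0.2000, 0.8000), p(T) = (0.1500, 0.2600, 0.5900).
H(S|T) = Σ p(T) · H(S|T=·).
  T=r: p=0.1500, H(S|T=r) = 0.9968
  T=s: p=0.2600, H(S|T=s) = 0.8905
  T=t: p=0.5900, H(S|T=t) = 0.4187
Weighted sum = 0.628 bits.

0.628 bits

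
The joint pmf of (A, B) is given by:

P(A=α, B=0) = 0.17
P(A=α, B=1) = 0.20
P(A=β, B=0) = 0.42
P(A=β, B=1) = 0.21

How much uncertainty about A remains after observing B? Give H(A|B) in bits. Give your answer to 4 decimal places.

Chain rule: H(A|B) = H(A,B) − H(B).
Marginals: p(A) = (0.3700, 0.6300), p(B) = (0.5900, 0.4100).
H(A,B) = 1.8974 bits; H(B) = 0.9765 bits.
H(A|B) = 1.8974 − 0.9765 = 0.9209 bits.

0.9209 bits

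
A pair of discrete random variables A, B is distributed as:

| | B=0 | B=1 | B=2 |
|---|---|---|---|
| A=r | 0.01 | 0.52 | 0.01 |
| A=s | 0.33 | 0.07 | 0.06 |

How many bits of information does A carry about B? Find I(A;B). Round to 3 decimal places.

Marginals: p(A) = (0.5400, 0.4600), p(B) = (0.3400, 0.5900, 0.0700).
I(A;B) = Σ p(x,y)·log₂[p(x,y)/(p(x)p(y))].
  (r,0): 0.01·log₂(0.0545) = -0.0420
  (r,1): 0.52·log₂(1.6321) = 0.3675
  (r,2): 0.01·log₂(0.2646) = -0.0192
  (s,0): 0.33·log₂(2.1100) = 0.3555
  (s,1): 0.07·log₂(0.2579) = -0.1368
  (s,2): 0.06·log₂(1.8634) = 0.0539
Sum = 0.579 bits.

0.579 bits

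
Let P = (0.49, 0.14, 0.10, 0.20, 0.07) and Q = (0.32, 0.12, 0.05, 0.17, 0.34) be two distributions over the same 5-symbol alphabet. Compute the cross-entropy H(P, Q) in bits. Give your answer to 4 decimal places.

2.2862 bits

H(P,Q) = −Σ p·log₂ q.
  −0.49·log₂(0.32) = 0.80549
  −0.14·log₂(0.12) = 0.42825
  −0.10·log₂(0.05) = 0.43219
  −0.20·log₂(0.17) = 0.51128
  −0.07·log₂(0.34) = 0.10895
H(P,Q) = 2.2862 bits.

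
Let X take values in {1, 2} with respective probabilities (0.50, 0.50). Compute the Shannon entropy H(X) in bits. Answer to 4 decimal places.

1.0000 bits

H(X) = −Σ p·log₂ p.
  −(0.50)·log₂(0.50) = 0.50000
  −(0.50)·log₂(0.50) = 0.50000
Sum: 0.50000 + 0.50000 = 1.0000 bits.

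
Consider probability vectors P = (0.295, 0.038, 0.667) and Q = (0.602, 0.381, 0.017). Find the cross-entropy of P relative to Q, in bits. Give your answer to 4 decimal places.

4.1897 bits

H(P,Q) = −Σ p·log₂ q.
  −0.295·log₂(0.602) = 0.21599
  −0.038·log₂(0.381) = 0.05290
  −0.667·log₂(0.017) = 3.92084
H(P,Q) = 4.1897 bits.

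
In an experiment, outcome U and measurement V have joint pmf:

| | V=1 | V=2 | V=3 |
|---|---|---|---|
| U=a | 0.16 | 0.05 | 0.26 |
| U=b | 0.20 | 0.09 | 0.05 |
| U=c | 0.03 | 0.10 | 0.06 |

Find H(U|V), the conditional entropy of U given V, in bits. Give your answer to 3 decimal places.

1.310 bits

Marginals: p(U) = (0.4700, 0.3400, 0.1900), p(V) = (0.3900, 0.2400, 0.3700).
H(U|V) = Σ p(V) · H(U|V=·).
  V=1: p=0.3900, H(U|V=1) = 1.3061
  V=2: p=0.2400, H(U|V=2) = 1.5284
  V=3: p=0.3700, H(U|V=3) = 1.1735
Weighted sum = 1.310 bits.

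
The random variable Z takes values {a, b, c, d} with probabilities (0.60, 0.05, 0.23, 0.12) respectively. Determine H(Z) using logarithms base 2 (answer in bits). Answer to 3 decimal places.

1.513 bits

H(Z) = −Σ p·log₂ p.
  −(0.60)·log₂(0.60) = 0.4422
  −(0.05)·log₂(0.05) = 0.2161
  −(0.23)·log₂(0.23) = 0.4877
  −(0.12)·log₂(0.12) = 0.3671
Sum: 0.4422 + 0.2161 + 0.4877 + 0.3671 = 1.513 bits.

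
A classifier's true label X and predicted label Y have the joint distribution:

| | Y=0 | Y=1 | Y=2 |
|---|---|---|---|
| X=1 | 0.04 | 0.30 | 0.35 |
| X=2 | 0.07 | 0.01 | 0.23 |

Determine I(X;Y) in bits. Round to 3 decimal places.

Marginals: p(X) = (0.6900, 0.3100), p(Y) = (0.1100, 0.3100, 0.5800).
I(X;Y) = Σ p(x,y)·log₂[p(x,y)/(p(x)p(y))].
  (1,0): 0.04·log₂(0.5270) = -0.0370
  (1,1): 0.30·log₂(1.4025) = 0.1464
  (1,2): 0.35·log₂(0.8746) = -0.0677
  (2,0): 0.07·log₂(2.0528) = 0.0726
  (2,1): 0.01·log₂(0.1041) = -0.0326
  (2,2): 0.23·log₂(1.2792) = 0.0817
Sum = 0.163 bits.

0.163 bits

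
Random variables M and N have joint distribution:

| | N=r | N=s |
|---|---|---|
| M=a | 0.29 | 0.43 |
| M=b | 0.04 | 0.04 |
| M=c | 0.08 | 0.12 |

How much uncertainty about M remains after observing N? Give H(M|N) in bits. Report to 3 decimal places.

1.095 bits

Marginals: p(M) = (0.7200, 0.0800, 0.2000), p(N) = (0.4100, 0.5900).
H(M|N) = Σ p(N) · H(M|N=·).
  N=r: p=0.4100, H(M|N=r) = 1.1409
  N=s: p=0.5900, H(M|N=s) = 1.0632
Weighted sum = 1.095 bits.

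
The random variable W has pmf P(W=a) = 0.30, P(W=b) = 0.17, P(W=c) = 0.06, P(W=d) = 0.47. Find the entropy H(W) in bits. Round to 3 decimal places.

1.711 bits

H(W) = −Σ p·log₂ p.
  −(0.30)·log₂(0.30) = 0.5211
  −(0.17)·log₂(0.17) = 0.4346
  −(0.06)·log₂(0.06) = 0.2435
  −(0.47)·log₂(0.47) = 0.5120
Sum: 0.5211 + 0.4346 + 0.2435 + 0.5120 = 1.711 bits.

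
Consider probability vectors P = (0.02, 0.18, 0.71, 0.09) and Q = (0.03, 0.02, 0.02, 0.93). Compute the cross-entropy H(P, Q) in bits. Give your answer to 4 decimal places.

H(P,Q) = −Σ p·log₂ q.
  −0.02·log₂(0.03) = 0.10118
  −0.18·log₂(0.02) = 1.01589
  −0.71·log₂(0.02) = 4.00714
  −0.09·log₂(0.93) = 0.00942
H(P,Q) = 5.1336 bits.

5.1336 bits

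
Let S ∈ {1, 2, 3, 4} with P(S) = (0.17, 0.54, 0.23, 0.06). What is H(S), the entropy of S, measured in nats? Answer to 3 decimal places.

H(S) = −Σ p·ln p.
  −(0.17)·ln(0.17) = 0.3012
  −(0.54)·ln(0.54) = 0.3327
  −(0.23)·ln(0.23) = 0.3380
  −(0.06)·ln(0.06) = 0.1688
Sum: 0.3012 + 0.3327 + 0.3380 + 0.1688 = 1.141 nats.

1.141 nats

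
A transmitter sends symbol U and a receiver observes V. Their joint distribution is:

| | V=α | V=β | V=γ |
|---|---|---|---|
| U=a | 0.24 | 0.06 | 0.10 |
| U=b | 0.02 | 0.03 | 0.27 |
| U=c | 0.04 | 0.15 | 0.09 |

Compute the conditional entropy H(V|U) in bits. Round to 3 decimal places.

1.184 bits

Marginals: p(U) = (0.4000, 0.3200, 0.2800), p(V) = (0.3000, 0.2400, 0.4600).
H(V|U) = Σ p(U) · H(V|U=·).
  U=a: p=0.4000, H(V|U=a) = 1.3527
  U=b: p=0.3200, H(V|U=b) = 0.7770
  U=c: p=0.2800, H(V|U=c) = 1.4098
Weighted sum = 1.184 bits.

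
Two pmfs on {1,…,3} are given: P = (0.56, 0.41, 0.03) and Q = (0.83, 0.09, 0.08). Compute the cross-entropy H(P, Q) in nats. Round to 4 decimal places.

H(P,Q) = −Σ p·ln q.
  −0.56·ln(0.83) = 0.10434
  −0.41·ln(0.09) = 0.98726
  −0.03·ln(0.08) = 0.07577
H(P,Q) = 1.1674 nats.

1.1674 nats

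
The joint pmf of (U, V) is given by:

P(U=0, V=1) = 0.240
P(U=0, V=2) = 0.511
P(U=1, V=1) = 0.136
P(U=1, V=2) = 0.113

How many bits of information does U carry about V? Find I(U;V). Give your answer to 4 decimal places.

0.0289 bits

Marginals: p(U) = (0.7510, 0.2490), p(V) = (0.3760, 0.6240).
I(U;V) = Σ p(x,y)·log₂[p(x,y)/(p(x)p(y))].
  (0,1): 0.240·log₂(0.8499) = -0.05630
  (0,2): 0.511·log₂(1.0904) = 0.06382
  (1,1): 0.136·log₂(1.4526) = 0.07326
  (1,2): 0.113·log₂(0.7273) = -0.05192
Sum = 0.0289 bits.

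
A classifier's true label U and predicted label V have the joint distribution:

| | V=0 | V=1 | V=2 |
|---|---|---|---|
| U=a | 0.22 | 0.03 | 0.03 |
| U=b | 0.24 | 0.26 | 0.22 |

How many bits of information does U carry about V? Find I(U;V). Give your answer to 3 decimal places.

0.125 bits

Marginals: p(U) = (0.2800, 0.7200), p(V) = (0.4600, 0.2900, 0.2500).
I(U;V) = Σ p(x,y)·log₂[p(x,y)/(p(x)p(y))].
  (a,0): 0.22·log₂(1.7081) = 0.1699
  (a,1): 0.03·log₂(0.3695) = -0.0431
  (a,2): 0.03·log₂(0.4286) = -0.0367
  (b,0): 0.24·log₂(0.7246) = -0.1115
  (b,1): 0.26·log₂(1.2452) = 0.0823
  (b,2): 0.22·log₂(1.2222) = 0.0637
Sum = 0.125 bits.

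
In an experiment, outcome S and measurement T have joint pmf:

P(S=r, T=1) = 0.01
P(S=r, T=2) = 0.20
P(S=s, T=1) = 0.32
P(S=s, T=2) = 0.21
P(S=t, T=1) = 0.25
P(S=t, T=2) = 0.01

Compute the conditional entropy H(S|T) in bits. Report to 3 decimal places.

1.115 bits

Marginals: p(S) = (0.2100, 0.5300, 0.2600), p(T) = (0.5800, 0.4200).
H(S|T) = Σ p(T) · H(S|T=·).
  T=1: p=0.5800, H(S|T=1) = 1.0977
  T=2: p=0.4200, H(S|T=2) = 1.1381
Weighted sum = 1.115 bits.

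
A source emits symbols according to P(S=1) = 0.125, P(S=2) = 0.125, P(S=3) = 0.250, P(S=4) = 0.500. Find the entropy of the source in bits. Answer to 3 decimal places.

1.750 bits

H(S) = −Σ p·log₂ p.
  −(0.125)·log₂(0.125) = 0.3750
  −(0.125)·log₂(0.125) = 0.3750
  −(0.250)·log₂(0.250) = 0.5000
  −(0.500)·log₂(0.500) = 0.5000
Sum: 0.3750 + 0.3750 + 0.5000 + 0.5000 = 1.750 bits.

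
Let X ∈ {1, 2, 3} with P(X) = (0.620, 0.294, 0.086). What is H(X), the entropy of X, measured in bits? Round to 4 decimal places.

H(X) = −Σ p·log₂ p.
  −(0.620)·log₂(0.620) = 0.42759
  −(0.294)·log₂(0.294) = 0.51924
  −(0.086)·log₂(0.086) = 0.30440
Sum: 0.42759 + 0.51924 + 0.30440 = 1.2512 bits.

1.2512 bits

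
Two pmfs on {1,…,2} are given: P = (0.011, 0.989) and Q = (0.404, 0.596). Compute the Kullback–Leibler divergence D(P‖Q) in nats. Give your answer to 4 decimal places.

0.4612 nats

D(P‖Q) = Σ p·ln(p/q).
  0.011·ln(0.011/0.404) = -0.03964
  0.989·ln(0.989/0.596) = 0.50088
D(P‖Q) = 0.4612 nats.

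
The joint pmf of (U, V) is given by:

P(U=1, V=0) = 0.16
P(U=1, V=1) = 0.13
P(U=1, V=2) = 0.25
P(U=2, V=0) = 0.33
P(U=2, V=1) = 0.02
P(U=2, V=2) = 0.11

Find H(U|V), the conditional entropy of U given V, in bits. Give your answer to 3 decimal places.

Marginals: p(U) = (0.5400, 0.4600), p(V) = (0.4900, 0.1500, 0.3600).
H(U|V) = Σ p(V) · H(U|V=·).
  V=0: p=0.4900, H(U|V=0) = 0.9113
  V=1: p=0.1500, H(U|V=1) = 0.5665
  V=2: p=0.3600, H(U|V=2) = 0.8880
Weighted sum = 0.851 bits.

0.851 bits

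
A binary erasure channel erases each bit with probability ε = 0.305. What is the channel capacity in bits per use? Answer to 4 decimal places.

Binary erasure channel: capacity C = 1 − ε.
C = 1 − 0.305 = 0.6950 bits per channel use.

0.6950 bits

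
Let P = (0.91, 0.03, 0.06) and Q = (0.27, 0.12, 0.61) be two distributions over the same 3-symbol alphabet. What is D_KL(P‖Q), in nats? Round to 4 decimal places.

D(P‖Q) = Σ p·ln(p/q).
  0.91·ln(0.91/0.27) = 1.10567
  0.03·ln(0.03/0.12) = -0.04159
  0.06·ln(0.06/0.61) = -0.13915
D(P‖Q) = 0.9249 nats.

0.9249 nats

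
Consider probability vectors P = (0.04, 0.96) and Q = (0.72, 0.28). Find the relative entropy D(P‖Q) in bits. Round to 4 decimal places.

D(P‖Q) = Σ p·log₂(p/q).
  0.04·log₂(0.04/0.72) = -0.16680
  0.96·log₂(0.96/0.28) = 1.70650
D(P‖Q) = 1.5397 bits.

1.5397 bits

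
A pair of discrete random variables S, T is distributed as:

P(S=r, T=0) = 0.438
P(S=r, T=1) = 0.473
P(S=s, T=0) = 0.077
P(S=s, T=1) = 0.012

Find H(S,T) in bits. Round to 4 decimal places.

H(S,T) = −Σ p(x,y)·log₂ p(x,y) over all 4 cells.
  cell (r,0): −0.438·log₂0.438 = 0.52166
  cell (r,1): −0.473·log₂0.473 = 0.51088
  cell (s,0): −0.077·log₂0.077 = 0.28482
  cell (s,1): −0.012·log₂0.012 = 0.07657
Sum = 1.3939 bits.

1.3939 bits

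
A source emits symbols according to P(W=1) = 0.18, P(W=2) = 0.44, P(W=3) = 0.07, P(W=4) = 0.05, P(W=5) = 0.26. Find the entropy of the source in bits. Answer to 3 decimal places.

H(W) = −Σ p·log₂ p.
  −(0.18)·log₂(0.18) = 0.4453
  −(0.44)·log₂(0.44) = 0.5211
  −(0.07)·log₂(0.07) = 0.2686
  −(0.05)·log₂(0.05) = 0.2161
  −(0.26)·log₂(0.26) = 0.5053
Sum: 0.4453 + 0.5211 + 0.2686 + 0.2161 + 0.5053 = 1.956 bits.

1.956 bits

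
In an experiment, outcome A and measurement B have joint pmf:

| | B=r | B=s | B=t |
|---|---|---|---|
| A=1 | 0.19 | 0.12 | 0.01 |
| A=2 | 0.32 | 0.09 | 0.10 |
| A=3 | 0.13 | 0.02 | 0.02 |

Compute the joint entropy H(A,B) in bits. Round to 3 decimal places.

2.668 bits

H(A,B) = −Σ p(x,y)·log₂ p(x,y) over all 9 cells.
  cell (1,r): −0.19·log₂0.19 = 0.4552
  cell (1,s): −0.12·log₂0.12 = 0.3671
  cell (1,t): −0.01·log₂0.01 = 0.0664
  cell (2,r): −0.32·log₂0.32 = 0.5260
  cell (2,s): −0.09·log₂0.09 = 0.3127
  cell (2,t): −0.10·log₂0.10 = 0.3322
  cell (3,r): −0.13·log₂0.13 = 0.3826
  cell (3,s): −0.02·log₂0.02 = 0.1129
  cell (3,t): −0.02·log₂0.02 = 0.1129
Sum = 2.668 bits.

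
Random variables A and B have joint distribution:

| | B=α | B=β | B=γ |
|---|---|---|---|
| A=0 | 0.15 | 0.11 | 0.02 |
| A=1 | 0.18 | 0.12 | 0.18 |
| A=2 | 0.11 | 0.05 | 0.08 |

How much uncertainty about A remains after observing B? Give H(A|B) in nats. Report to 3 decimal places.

0.998 nats

Chain rule: H(A|B) = H(A,B) − H(B).
Marginals: p(A) = (0.2800, 0.4800, 0.2400), p(B) = (0.4400, 0.2800, 0.2800).
H(A,B) = 2.0720 nats; H(B) = 1.0741 nats.
H(A|B) = 2.0720 − 1.0741 = 0.998 nats.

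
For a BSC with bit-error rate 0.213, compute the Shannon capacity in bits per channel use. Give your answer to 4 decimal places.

Binary symmetric channel: C = 1 − h₂(ε) where h₂ is the binary entropy function.
h₂(0.213) = −0.213·log₂0.213 − 0.787·log₂0.787 = 0.7472.
C = 1 − 0.7472 = 0.2528 bits per channel use.

0.2528 bits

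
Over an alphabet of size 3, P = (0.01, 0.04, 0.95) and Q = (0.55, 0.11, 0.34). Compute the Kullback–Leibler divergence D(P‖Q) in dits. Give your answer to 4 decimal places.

D(P‖Q) = Σ p·log₁₀(p/q).
  0.01·log₁₀(0.01/0.55) = -0.01740
  0.04·log₁₀(0.04/0.11) = -0.01757
  0.95·log₁₀(0.95/0.34) = 0.42393
D(P‖Q) = 0.3890 dits.

0.3890 dits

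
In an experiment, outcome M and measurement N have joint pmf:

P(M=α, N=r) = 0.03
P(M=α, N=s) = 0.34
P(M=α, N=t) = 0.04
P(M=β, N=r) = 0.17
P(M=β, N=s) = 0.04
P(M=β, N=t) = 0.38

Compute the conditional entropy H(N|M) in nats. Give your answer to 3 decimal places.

0.722 nats

Chain rule: H(N|M) = H(M,N) − H(M).
Marginals: p(M) = (0.4100, 0.5900), p(N) = (0.2000, 0.3800, 0.4200).
H(M,N) = 1.3984 nats; H(M) = 0.6769 nats.
H(N|M) = 1.3984 − 0.6769 = 0.722 nats.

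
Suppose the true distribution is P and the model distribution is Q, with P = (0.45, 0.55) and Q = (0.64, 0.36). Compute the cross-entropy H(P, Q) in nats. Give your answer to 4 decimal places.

0.7627 nats

H(P,Q) = −Σ p·ln q.
  −0.45·ln(0.64) = 0.20083
  −0.55·ln(0.36) = 0.56191
H(P,Q) = 0.7627 nats.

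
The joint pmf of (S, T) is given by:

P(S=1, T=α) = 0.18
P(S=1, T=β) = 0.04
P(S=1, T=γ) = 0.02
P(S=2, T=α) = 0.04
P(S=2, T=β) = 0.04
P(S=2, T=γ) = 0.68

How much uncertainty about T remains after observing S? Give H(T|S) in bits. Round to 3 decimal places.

0.699 bits

Marginals: p(S) = (0.2400, 0.7600), p(T) = (0.2200, 0.0800, 0.7000).
H(T|S) = Σ p(S) · H(T|S=·).
  S=1: p=0.2400, H(T|S=1) = 1.0409
  S=2: p=0.7600, H(T|S=2) = 0.5907
Weighted sum = 0.699 bits.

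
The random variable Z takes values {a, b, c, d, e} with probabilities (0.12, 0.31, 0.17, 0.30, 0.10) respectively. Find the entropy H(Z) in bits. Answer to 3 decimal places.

H(Z) = −Σ p·log₂ p.
  −(0.12)·log₂(0.12) = 0.3671
  −(0.31)·log₂(0.31) = 0.5238
  −(0.17)·log₂(0.17) = 0.4346
  −(0.30)·log₂(0.30) = 0.5211
  −(0.10)·log₂(0.10) = 0.3322
Sum: 0.3671 + 0.5238 + 0.4346 + 0.5211 + 0.3322 = 2.179 bits.

2.179 bits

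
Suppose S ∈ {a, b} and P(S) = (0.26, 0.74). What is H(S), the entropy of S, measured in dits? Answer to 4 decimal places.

0.2489 dits

H(S) = −Σ p·log₁₀ p.
  −(0.26)·log₁₀(0.26) = 0.15211
  −(0.74)·log₁₀(0.74) = 0.09677
Sum: 0.15211 + 0.09677 = 0.2489 dits.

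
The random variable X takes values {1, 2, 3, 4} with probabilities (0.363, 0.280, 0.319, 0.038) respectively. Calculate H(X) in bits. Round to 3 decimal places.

H(X) = −Σ p·log₂ p.
  −(0.363)·log₂(0.363) = 0.5307
  −(0.280)·log₂(0.280) = 0.5142
  −(0.319)·log₂(0.319) = 0.5258
  −(0.038)·log₂(0.038) = 0.1793
Sum: 0.5307 + 0.5142 + 0.5258 + 0.1793 = 1.750 bits.

1.750 bits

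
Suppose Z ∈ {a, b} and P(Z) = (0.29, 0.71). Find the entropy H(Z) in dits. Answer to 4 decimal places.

H(Z) = −Σ p·log₁₀ p.
  −(0.29)·log₁₀(0.29) = 0.15590
  −(0.71)·log₁₀(0.71) = 0.10561
Sum: 0.15590 + 0.10561 = 0.2615 dits.

0.2615 dits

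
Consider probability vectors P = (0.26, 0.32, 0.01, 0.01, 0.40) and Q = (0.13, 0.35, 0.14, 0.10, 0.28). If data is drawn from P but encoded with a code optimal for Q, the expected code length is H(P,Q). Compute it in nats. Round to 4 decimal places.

1.4183 nats

H(P,Q) = −Σ p·ln q.
  −0.26·ln(0.13) = 0.53046
  −0.32·ln(0.35) = 0.33594
  −0.01·ln(0.14) = 0.01966
  −0.01·ln(0.10) = 0.02303
  −0.40·ln(0.28) = 0.50919
H(P,Q) = 1.4183 nats.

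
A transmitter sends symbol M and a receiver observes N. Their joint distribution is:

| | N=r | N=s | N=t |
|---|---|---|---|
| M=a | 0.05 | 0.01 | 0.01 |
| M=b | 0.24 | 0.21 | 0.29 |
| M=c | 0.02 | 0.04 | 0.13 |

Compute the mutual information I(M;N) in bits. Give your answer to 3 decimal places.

0.083 bits

Marginals: p(M) = (0.0700, 0.7400, 0.1900), p(N) = (0.3100, 0.2600, 0.4300).
I(M;N) = Σ p(x,y)·log₂[p(x,y)/(p(x)p(y))].
  (a,r): 0.05·log₂(2.3041) = 0.0602
  (a,s): 0.01·log₂(0.5495) = -0.0086
  (a,t): 0.01·log₂(0.3322) = -0.0159
  (b,r): 0.24·log₂(1.0462) = 0.0156
  (b,s): 0.21·log₂(1.0915) = 0.0265
  (b,t): 0.29·log₂(0.9114) = -0.0388
  (c,r): 0.02·log₂(0.3396) = -0.0312
  (c,s): 0.04·log₂(0.8097) = -0.0122
  (c,t): 0.13·log₂(1.5912) = 0.0871
Sum = 0.083 bits.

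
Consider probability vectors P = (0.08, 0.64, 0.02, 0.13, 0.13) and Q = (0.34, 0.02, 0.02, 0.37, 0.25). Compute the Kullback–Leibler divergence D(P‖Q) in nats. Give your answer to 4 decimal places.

1.8813 nats

D(P‖Q) = Σ p·ln(p/q).
  0.08·ln(0.08/0.34) = -0.11575
  0.64·ln(0.64/0.02) = 2.21807
  0.02·ln(0.02/0.02) = 0.00000
  0.13·ln(0.13/0.37) = -0.13598
  0.13·ln(0.13/0.25) = -0.08501
D(P‖Q) = 1.8813 nats.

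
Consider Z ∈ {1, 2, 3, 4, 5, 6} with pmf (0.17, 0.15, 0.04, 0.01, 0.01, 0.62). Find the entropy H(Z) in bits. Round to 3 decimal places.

1.591 bits

H(Z) = −Σ p·log₂ p.
  −(0.17)·log₂(0.17) = 0.4346
  −(0.15)·log₂(0.15) = 0.4105
  −(0.04)·log₂(0.04) = 0.1858
  −(0.01)·log₂(0.01) = 0.0664
  −(0.01)·log₂(0.01) = 0.0664
  −(0.62)·log₂(0.62) = 0.4276
Sum: 0.4346 + 0.4105 + 0.1858 + 0.0664 + 0.0664 + 0.4276 = 1.591 bits.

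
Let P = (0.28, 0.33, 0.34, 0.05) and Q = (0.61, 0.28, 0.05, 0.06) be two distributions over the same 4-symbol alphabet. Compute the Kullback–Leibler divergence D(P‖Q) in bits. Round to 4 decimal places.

0.6908 bits

D(P‖Q) = Σ p·log₂(p/q).
  0.28·log₂(0.28/0.61) = -0.31455
  0.33·log₂(0.33/0.28) = 0.07822
  0.34·log₂(0.34/0.05) = 0.94028
  0.05·log₂(0.05/0.06) = -0.01315
D(P‖Q) = 0.6908 bits.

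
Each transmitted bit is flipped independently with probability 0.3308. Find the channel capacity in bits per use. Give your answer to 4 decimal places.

0.0843 bits

Binary symmetric channel: C = 1 − h₂(ε) where h₂ is the binary entropy function.
h₂(0.3308) = −0.3308·log₂0.3308 − 0.6692·log₂0.6692 = 0.9157.
C = 1 − 0.9157 = 0.0843 bits per channel use.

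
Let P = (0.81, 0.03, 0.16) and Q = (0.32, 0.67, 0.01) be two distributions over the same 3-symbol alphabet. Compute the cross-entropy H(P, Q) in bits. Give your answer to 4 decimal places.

2.4119 bits

H(P,Q) = −Σ p·log₂ q.
  −0.81·log₂(0.32) = 1.33152
  −0.03·log₂(0.67) = 0.01733
  −0.16·log₂(0.01) = 1.06302
H(P,Q) = 2.4119 bits.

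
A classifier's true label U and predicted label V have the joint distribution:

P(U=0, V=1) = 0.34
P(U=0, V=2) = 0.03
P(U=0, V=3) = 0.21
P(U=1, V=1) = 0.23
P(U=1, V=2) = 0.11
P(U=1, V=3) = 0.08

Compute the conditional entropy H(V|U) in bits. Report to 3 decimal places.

1.302 bits

Chain rule: H(V|U) = H(U,V) − H(U).
Marginals: p(U) = (0.5800, 0.4200), p(V) = (0.5700, 0.1400, 0.2900).
H(U,V) = 2.2832 bits; H(U) = 0.9815 bits.
H(V|U) = 2.2832 − 0.9815 = 1.302 bits.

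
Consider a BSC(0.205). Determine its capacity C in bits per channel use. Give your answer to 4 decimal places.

0.2682 bits

Binary symmetric channel: C = 1 − h₂(ε) where h₂ is the binary entropy function.
h₂(0.205) = −0.205·log₂0.205 − 0.795·log₂0.795 = 0.7318.
C = 1 − 0.7318 = 0.2682 bits per channel use.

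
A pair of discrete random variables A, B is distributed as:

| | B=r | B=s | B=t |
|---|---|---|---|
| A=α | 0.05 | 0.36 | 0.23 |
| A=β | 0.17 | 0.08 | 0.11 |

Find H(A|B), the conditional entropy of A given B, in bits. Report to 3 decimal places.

Chain rule: H(A|B) = H(A,B) − H(B).
Marginals: p(A) = (0.6400, 0.3600), p(B) = (0.2200, 0.4400, 0.3400).
H(A,B) = 2.3108 bits; H(B) = 1.5309 bits.
H(A|B) = 2.3108 − 1.5309 = 0.780 bits.

0.780 bits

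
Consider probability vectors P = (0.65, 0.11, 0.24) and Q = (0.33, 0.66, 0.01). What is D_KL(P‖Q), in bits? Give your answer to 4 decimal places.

D(P‖Q) = Σ p·log₂(p/q).
  0.65·log₂(0.65/0.33) = 0.63568
  0.11·log₂(0.11/0.66) = -0.28435
  0.24·log₂(0.24/0.01) = 1.10039
D(P‖Q) = 1.4517 bits.

1.4517 bits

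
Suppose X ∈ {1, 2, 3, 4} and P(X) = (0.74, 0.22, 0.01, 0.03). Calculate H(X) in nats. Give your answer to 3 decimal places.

H(X) = −Σ p·ln p.
  −(0.74)·ln(0.74) = 0.2228
  −(0.22)·ln(0.22) = 0.3331
  −(0.01)·ln(0.01) = 0.0461
  −(0.03)·ln(0.03) = 0.1052
Sum: 0.2228 + 0.3331 + 0.0461 + 0.1052 = 0.707 nats.

0.707 nats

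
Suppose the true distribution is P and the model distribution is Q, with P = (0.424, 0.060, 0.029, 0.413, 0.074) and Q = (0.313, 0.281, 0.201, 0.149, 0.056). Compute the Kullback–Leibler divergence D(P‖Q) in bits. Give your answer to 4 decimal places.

D(P‖Q) = Σ p·log₂(p/q).
  0.424·log₂(0.424/0.313) = 0.18567
  0.060·log₂(0.060/0.281) = -0.13365
  0.029·log₂(0.029/0.201) = -0.08100
  0.413·log₂(0.413/0.149) = 0.60745
  0.074·log₂(0.074/0.056) = 0.02976
D(P‖Q) = 0.6082 bits.

0.6082 bits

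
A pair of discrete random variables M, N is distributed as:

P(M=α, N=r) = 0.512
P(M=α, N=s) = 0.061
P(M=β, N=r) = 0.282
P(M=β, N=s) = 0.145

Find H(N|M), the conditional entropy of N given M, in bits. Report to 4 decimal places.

Chain rule: H(N|M) = H(M,N) − H(M).
Marginals: p(M) = (0.5730, 0.4270), p(N) = (0.7940, 0.2060).
H(M,N) = 1.6596 bits; H(M) = 0.9846 bits.
H(N|M) = 1.6596 − 0.9846 = 0.6750 bits.

0.6750 bits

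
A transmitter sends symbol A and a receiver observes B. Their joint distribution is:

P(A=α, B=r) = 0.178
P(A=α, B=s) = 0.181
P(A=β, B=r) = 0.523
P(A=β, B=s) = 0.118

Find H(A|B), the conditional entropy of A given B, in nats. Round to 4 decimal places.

0.5978 nats

Marginals: p(A) = (0.3590, 0.6410), p(B) = (0.7010, 0.2990).
H(A|B) = Σ p(B) · H(A|B=·).
  B=r: p=0.7010, H(A|B=r) = 0.5666
  B=s: p=0.2990, H(A|B=s) = 0.6708
Weighted sum = 0.5978 nats.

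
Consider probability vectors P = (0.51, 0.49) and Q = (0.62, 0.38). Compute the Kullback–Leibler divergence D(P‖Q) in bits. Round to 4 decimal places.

D(P‖Q) = Σ p·log₂(p/q).
  0.51·log₂(0.51/0.62) = -0.14370
  0.49·log₂(0.49/0.38) = 0.17972
D(P‖Q) = 0.0360 bits.

0.0360 bits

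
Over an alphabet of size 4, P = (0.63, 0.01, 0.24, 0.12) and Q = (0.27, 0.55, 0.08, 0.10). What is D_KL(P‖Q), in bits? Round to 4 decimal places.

1.1242 bits

D(P‖Q) = Σ p·log₂(p/q).
  0.63·log₂(0.63/0.27) = 0.77011
  0.01·log₂(0.01/0.55) = -0.05781
  0.24·log₂(0.24/0.08) = 0.38039
  0.12·log₂(0.12/0.10) = 0.03156
D(P‖Q) = 1.1242 bits.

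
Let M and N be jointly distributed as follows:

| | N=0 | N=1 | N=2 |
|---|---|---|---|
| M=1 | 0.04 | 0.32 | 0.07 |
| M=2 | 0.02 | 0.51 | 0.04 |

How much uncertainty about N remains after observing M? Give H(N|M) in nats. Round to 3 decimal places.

0.547 nats

Marginals: p(M) = (0.4300, 0.5700), p(N) = (0.0600, 0.8300, 0.1100).
H(N|M) = Σ p(M) · H(N|M=·).
  M=1: p=0.4300, H(N|M=1) = 0.7363
  M=2: p=0.5700, H(N|M=2) = 0.4035
Weighted sum = 0.547 nats.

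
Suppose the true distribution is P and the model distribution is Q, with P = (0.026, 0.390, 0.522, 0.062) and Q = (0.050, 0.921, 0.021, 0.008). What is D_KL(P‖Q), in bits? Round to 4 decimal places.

2.0949 bits

D(P‖Q) = Σ p·log₂(p/q).
  0.026·log₂(0.026/0.050) = -0.02453
  0.390·log₂(0.390/0.921) = -0.48349
  0.522·log₂(0.522/0.021) = 2.41978
  0.062·log₂(0.062/0.008) = 0.18316
D(P‖Q) = 2.0949 bits.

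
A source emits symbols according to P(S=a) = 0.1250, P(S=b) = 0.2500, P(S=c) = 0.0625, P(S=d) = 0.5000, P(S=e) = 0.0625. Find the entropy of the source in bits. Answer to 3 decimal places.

H(S) = −Σ p·log₂ p.
  −(0.1250)·log₂(0.1250) = 0.3750
  −(0.2500)·log₂(0.2500) = 0.5000
  −(0.0625)·log₂(0.0625) = 0.2500
  −(0.5000)·log₂(0.5000) = 0.5000
  −(0.0625)·log₂(0.0625) = 0.2500
Sum: 0.3750 + 0.5000 + 0.2500 + 0.5000 + 0.2500 = 1.875 bits.

1.875 bits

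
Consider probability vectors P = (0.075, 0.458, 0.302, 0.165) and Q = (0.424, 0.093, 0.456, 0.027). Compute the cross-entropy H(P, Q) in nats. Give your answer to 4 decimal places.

H(P,Q) = −Σ p·ln q.
  −0.075·ln(0.424) = 0.06435
  −0.458·ln(0.093) = 1.08782
  −0.302·ln(0.456) = 0.23715
  −0.165·ln(0.027) = 0.59597
H(P,Q) = 1.9853 nats.

1.9853 nats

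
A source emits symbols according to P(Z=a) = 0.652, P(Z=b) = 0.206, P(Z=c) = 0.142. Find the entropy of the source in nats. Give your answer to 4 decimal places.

H(Z) = −Σ p·ln p.
  −(0.652)·ln(0.652) = 0.27887
  −(0.206)·ln(0.206) = 0.32546
  −(0.142)·ln(0.142) = 0.27717
Sum: 0.27887 + 0.32546 + 0.27717 = 0.8815 nats.

0.8815 nats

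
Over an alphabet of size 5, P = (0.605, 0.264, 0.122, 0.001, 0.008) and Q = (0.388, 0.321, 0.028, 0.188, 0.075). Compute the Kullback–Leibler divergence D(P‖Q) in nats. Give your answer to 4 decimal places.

0.3736 nats

D(P‖Q) = Σ p·ln(p/q).
  0.605·ln(0.605/0.388) = 0.26875
  0.264·ln(0.264/0.321) = -0.05161
  0.122·ln(0.122/0.028) = 0.17956
  0.001·ln(0.001/0.188) = -0.00524
  0.008·ln(0.008/0.075) = -0.01790
D(P‖Q) = 0.3736 nats.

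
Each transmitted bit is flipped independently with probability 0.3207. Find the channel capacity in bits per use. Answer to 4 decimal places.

0.0949 bits

Binary symmetric channel: C = 1 − h₂(ε) where h₂ is the binary entropy function.
h₂(0.3207) = −0.3207·log₂0.3207 − 0.6793·log₂0.6793 = 0.9051.
C = 1 − 0.9051 = 0.0949 bits per channel use.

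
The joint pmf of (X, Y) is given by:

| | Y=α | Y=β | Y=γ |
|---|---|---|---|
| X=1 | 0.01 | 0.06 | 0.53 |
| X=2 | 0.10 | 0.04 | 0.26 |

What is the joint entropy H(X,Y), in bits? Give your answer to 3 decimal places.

1.819 bits

H(X,Y) = −Σ p(x,y)·log₂ p(x,y) over all 6 cells.
  cell (1,α): −0.01·log₂0.01 = 0.0664
  cell (1,β): −0.06·log₂0.06 = 0.2435
  cell (1,γ): −0.53·log₂0.53 = 0.4854
  cell (2,α): −0.10·log₂0.10 = 0.3322
  cell (2,β): −0.04·log₂0.04 = 0.1858
  cell (2,γ): −0.26·log₂0.26 = 0.5053
Sum = 1.819 bits.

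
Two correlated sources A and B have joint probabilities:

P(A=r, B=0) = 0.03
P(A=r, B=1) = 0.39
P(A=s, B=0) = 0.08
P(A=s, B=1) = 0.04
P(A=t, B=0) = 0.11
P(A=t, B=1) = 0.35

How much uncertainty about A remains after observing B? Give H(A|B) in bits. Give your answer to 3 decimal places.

1.279 bits

Chain rule: H(A|B) = H(A,B) − H(B).
Marginals: p(A) = (0.4200, 0.1200, 0.4600), p(B) = (0.2200, 0.7800).
H(A,B) = 2.0392 bits; H(B) = 0.7602 bits.
H(A|B) = 2.0392 − 0.7602 = 1.279 bits.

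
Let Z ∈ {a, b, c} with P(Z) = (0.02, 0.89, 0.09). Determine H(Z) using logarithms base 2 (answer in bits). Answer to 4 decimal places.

0.5752 bits

H(Z) = −Σ p·log₂ p.
  −(0.02)·log₂(0.02) = 0.11288
  −(0.89)·log₂(0.89) = 0.14963
  −(0.09)·log₂(0.09) = 0.31265
Sum: 0.11288 + 0.14963 + 0.31265 = 0.5752 bits.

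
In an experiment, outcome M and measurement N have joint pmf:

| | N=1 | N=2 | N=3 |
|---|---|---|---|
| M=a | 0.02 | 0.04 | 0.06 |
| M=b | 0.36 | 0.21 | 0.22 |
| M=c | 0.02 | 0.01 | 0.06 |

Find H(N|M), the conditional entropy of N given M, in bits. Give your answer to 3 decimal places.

Marginals: p(M) = (0.1200, 0.7900, 0.0900), p(N) = (0.4000, 0.2600, 0.3400).
H(N|M) = Σ p(M) · H(N|M=·).
  M=a: p=0.1200, H(N|M=a) = 1.4591
  M=b: p=0.7900, H(N|M=b) = 1.5384
  M=c: p=0.0900, H(N|M=c) = 1.2244
Weighted sum = 1.501 bits.

1.501 bits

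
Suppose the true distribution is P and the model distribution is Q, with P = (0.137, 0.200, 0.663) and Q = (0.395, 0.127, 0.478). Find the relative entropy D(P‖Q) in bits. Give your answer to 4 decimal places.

D(P‖Q) = Σ p·log₂(p/q).
  0.137·log₂(0.137/0.395) = -0.20929
  0.200·log₂(0.200/0.127) = 0.13103
  0.663·log₂(0.663/0.478) = 0.31293
D(P‖Q) = 0.2347 bits.

0.2347 bits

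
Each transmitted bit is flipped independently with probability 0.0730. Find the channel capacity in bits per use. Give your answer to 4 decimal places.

Binary symmetric channel: C = 1 − h₂(ε) where h₂ is the binary entropy function.
h₂(0.0730) = −0.0730·log₂0.0730 − 0.9270·log₂0.9270 = 0.3770.
C = 1 − 0.3770 = 0.6230 bits per channel use.

0.6230 bits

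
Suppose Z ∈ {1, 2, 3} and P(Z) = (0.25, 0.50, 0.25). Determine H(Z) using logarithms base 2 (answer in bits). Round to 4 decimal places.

1.5000 bits

H(Z) = −Σ p·log₂ p.
  −(0.25)·log₂(0.25) = 0.50000
  −(0.50)·log₂(0.50) = 0.50000
  −(0.25)·log₂(0.25) = 0.50000
Sum: 0.50000 + 0.50000 + 0.50000 = 1.5000 bits.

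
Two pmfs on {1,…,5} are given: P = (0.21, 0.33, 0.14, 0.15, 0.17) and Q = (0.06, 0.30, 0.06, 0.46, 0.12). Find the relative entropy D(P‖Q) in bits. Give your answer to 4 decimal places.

0.4390 bits

D(P‖Q) = Σ p·log₂(p/q).
  0.21·log₂(0.21/0.06) = 0.37954
  0.33·log₂(0.33/0.30) = 0.04538
  0.14·log₂(0.14/0.06) = 0.17113
  0.15·log₂(0.15/0.46) = -0.24250
  0.17·log₂(0.17/0.12) = 0.08543
D(P‖Q) = 0.4390 bits.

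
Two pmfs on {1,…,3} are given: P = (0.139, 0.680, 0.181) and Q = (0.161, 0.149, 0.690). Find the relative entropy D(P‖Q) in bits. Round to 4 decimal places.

1.1104 bits

D(P‖Q) = Σ p·log₂(p/q).
  0.139·log₂(0.139/0.161) = -0.02946
  0.680·log₂(0.680/0.149) = 1.48935
  0.181·log₂(0.181/0.690) = -0.34944
D(P‖Q) = 1.1104 bits.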